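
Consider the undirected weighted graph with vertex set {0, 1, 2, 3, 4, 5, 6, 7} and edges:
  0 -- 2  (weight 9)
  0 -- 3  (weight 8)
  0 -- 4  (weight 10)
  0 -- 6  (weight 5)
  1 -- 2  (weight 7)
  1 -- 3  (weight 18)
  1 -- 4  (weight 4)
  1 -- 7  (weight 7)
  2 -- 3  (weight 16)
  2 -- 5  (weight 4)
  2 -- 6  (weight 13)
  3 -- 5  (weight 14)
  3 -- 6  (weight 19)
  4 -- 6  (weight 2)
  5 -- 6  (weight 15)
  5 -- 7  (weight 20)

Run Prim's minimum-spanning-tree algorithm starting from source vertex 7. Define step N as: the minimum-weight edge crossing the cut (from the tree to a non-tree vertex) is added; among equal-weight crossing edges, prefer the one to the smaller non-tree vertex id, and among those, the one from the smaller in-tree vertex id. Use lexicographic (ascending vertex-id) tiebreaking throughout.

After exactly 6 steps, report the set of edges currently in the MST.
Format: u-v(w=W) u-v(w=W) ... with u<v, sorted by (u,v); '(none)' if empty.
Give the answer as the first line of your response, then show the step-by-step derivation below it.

0-6(w=5) 1-2(w=7) 1-4(w=4) 1-7(w=7) 2-5(w=4) 4-6(w=2)

step 1: add edge 1-7 (w=7); MST = {1-7(w=7)}
step 2: add edge 1-4 (w=4); MST = {1-4(w=4) 1-7(w=7)}
step 3: add edge 4-6 (w=2); MST = {1-4(w=4) 1-7(w=7) 4-6(w=2)}
step 4: add edge 0-6 (w=5); MST = {0-6(w=5) 1-4(w=4) 1-7(w=7) 4-6(w=2)}
step 5: add edge 1-2 (w=7); MST = {0-6(w=5) 1-2(w=7) 1-4(w=4) 1-7(w=7) 4-6(w=2)}
step 6: add edge 2-5 (w=4); MST = {0-6(w=5) 1-2(w=7) 1-4(w=4) 1-7(w=7) 2-5(w=4) 4-6(w=2)}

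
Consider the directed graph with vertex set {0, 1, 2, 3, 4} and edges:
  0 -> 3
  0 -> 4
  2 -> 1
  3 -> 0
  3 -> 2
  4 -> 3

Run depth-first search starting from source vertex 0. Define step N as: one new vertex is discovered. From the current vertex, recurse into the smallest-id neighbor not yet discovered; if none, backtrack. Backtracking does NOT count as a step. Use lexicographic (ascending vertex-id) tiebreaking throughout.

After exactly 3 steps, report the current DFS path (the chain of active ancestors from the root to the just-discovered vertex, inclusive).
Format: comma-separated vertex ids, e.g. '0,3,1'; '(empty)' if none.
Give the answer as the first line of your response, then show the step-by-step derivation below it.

0,3,2

step 1: discover 0; path=0; order=0
step 2: discover 3; path=0>3; order=0,3
step 3: discover 2; path=0>3>2; order=0,3,2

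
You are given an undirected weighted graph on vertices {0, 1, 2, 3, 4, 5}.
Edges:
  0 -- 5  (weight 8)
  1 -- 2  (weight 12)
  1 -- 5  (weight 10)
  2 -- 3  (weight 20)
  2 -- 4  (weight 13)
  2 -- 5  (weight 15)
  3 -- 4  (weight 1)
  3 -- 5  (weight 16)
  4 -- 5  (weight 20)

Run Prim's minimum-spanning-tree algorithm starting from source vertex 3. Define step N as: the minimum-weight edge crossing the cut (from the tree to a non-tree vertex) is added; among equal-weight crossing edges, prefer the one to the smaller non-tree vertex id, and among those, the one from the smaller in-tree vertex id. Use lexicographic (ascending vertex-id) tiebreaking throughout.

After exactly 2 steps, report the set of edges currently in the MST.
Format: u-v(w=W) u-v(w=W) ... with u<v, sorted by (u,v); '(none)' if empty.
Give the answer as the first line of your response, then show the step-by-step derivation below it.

2-4(w=13) 3-4(w=1)

step 1: add edge 3-4 (w=1); MST = {3-4(w=1)}
step 2: add edge 2-4 (w=13); MST = {2-4(w=13) 3-4(w=1)}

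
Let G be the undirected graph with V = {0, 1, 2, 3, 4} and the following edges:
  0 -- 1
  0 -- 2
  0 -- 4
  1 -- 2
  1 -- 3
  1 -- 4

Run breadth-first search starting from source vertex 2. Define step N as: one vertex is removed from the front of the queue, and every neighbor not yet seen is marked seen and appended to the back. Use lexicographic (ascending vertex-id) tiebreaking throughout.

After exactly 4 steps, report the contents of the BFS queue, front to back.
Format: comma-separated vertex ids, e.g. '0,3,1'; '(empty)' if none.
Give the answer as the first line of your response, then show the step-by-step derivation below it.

3

step 1: dequeue 2; queue=[0,1]; order=2
step 2: dequeue 0; queue=[1,4]; order=2,0
step 3: dequeue 1; queue=[4,3]; order=2,0,1
step 4: dequeue 4; queue=[3]; order=2,0,1,4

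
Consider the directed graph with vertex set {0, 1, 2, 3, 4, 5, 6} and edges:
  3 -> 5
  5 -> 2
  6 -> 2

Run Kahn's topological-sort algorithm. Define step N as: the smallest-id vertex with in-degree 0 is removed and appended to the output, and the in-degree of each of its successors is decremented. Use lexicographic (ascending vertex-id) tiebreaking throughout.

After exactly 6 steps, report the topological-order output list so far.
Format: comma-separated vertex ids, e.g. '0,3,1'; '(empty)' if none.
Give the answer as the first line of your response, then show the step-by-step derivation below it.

0,1,3,4,5,6

step 1: output 0; order=[0]; indeg=(0,0,2,0,0,1,0)
step 2: output 1; order=[0,1]; indeg=(0,0,2,0,0,1,0)
step 3: output 3; order=[0,1,3]; indeg=(0,0,2,0,0,0,0)
step 4: output 4; order=[0,1,3,4]; indeg=(0,0,2,0,0,0,0)
step 5: output 5; order=[0,1,3,4,5]; indeg=(0,0,1,0,0,0,0)
step 6: output 6; order=[0,1,3,4,5,6]; indeg=(0,0,0,0,0,0,0)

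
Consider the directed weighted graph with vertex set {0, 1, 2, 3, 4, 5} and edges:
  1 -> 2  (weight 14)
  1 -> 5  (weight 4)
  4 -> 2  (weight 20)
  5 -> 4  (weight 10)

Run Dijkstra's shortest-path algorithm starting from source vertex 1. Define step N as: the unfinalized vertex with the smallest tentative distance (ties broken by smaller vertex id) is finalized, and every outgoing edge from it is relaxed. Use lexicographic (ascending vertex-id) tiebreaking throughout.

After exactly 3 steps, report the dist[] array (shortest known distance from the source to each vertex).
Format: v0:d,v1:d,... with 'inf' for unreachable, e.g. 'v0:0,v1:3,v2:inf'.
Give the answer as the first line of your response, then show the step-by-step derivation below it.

v0:inf,v1:0,v2:14,v3:inf,v4:14,v5:4

step 1: dist = v0:inf,v1:0,v2:14,v3:inf,v4:inf,v5:4
step 2: dist = v0:inf,v1:0,v2:14,v3:inf,v4:14,v5:4
step 3: dist = v0:inf,v1:0,v2:14,v3:inf,v4:14,v5:4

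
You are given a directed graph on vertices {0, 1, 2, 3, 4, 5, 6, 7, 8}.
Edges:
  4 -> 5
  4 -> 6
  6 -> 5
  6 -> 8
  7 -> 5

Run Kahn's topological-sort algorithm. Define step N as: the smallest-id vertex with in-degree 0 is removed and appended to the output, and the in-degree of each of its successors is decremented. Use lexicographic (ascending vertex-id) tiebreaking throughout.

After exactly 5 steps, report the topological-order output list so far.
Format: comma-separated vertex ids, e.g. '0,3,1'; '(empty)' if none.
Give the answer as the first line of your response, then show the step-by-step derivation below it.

0,1,2,3,4

step 1: output 0; order=[0]; indeg=(0,0,0,0,0,3,1,0,1)
step 2: output 1; order=[0,1]; indeg=(0,0,0,0,0,3,1,0,1)
step 3: output 2; order=[0,1,2]; indeg=(0,0,0,0,0,3,1,0,1)
step 4: output 3; order=[0,1,2,3]; indeg=(0,0,0,0,0,3,1,0,1)
step 5: output 4; order=[0,1,2,3,4]; indeg=(0,0,0,0,0,2,0,0,1)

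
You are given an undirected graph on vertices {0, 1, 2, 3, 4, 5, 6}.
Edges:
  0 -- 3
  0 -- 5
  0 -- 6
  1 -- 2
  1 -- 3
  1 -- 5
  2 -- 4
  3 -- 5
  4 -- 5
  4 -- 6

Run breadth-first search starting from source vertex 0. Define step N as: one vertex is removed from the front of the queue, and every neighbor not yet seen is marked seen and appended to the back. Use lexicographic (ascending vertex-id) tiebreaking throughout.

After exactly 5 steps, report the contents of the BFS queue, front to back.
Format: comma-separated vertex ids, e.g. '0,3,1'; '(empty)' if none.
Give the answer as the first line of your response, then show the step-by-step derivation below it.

4,2

step 1: dequeue 0; queue=[3,5,6]; order=0
step 2: dequeue 3; queue=[5,6,1]; order=0,3
step 3: dequeue 5; queue=[6,1,4]; order=0,3,5
step 4: dequeue 6; queue=[1,4]; order=0,3,5,6
step 5: dequeue 1; queue=[4,2]; order=0,3,5,6,1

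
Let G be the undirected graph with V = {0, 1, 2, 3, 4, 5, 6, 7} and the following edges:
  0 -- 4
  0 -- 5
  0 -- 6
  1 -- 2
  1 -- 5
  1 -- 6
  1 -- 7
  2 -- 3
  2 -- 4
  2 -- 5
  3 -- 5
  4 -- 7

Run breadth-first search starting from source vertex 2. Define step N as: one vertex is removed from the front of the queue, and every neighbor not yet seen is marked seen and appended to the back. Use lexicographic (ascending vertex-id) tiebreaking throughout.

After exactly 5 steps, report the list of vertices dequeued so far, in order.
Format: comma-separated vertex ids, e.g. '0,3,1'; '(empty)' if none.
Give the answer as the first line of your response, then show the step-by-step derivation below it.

2,1,3,4,5

step 1: dequeue 2; queue=[1,3,4,5]; order=2
step 2: dequeue 1; queue=[3,4,5,6,7]; order=2,1
step 3: dequeue 3; queue=[4,5,6,7]; order=2,1,3
step 4: dequeue 4; queue=[5,6,7,0]; order=2,1,3,4
step 5: dequeue 5; queue=[6,7,0]; order=2,1,3,4,5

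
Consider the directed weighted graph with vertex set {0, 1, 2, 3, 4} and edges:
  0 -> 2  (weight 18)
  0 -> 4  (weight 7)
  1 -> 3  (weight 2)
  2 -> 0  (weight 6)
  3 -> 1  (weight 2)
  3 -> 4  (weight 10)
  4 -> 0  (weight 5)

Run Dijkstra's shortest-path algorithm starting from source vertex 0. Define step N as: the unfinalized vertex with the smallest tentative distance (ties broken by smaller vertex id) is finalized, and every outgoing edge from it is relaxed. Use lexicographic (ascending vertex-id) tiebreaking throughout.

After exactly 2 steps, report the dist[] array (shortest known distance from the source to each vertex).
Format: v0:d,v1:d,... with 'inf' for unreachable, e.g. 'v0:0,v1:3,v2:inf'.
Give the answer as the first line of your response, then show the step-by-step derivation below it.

v0:0,v1:inf,v2:18,v3:inf,v4:7

step 1: dist = v0:0,v1:inf,v2:18,v3:inf,v4:7
step 2: dist = v0:0,v1:inf,v2:18,v3:inf,v4:7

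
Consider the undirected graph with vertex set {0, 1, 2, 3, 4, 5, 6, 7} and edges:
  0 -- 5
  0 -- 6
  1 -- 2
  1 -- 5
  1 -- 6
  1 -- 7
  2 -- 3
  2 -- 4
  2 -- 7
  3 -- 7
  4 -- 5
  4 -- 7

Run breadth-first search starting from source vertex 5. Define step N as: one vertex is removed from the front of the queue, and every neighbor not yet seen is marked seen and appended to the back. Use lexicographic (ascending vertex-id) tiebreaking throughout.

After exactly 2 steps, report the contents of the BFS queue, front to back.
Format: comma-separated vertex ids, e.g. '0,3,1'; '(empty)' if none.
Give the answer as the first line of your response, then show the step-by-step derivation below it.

1,4,6

step 1: dequeue 5; queue=[0,1,4]; order=5
step 2: dequeue 0; queue=[1,4,6]; order=5,0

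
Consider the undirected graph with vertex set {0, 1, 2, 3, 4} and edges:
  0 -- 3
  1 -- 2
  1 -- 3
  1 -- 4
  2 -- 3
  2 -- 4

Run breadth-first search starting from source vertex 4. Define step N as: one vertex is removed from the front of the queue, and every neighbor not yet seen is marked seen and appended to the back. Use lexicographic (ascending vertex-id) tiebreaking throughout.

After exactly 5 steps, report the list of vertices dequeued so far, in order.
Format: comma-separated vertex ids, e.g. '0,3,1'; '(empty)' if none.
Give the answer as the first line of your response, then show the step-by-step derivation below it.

4,1,2,3,0

step 1: dequeue 4; queue=[1,2]; order=4
step 2: dequeue 1; queue=[2,3]; order=4,1
step 3: dequeue 2; queue=[3]; order=4,1,2
step 4: dequeue 3; queue=[0]; order=4,1,2,3
step 5: dequeue 0; queue=[(empty)]; order=4,1,2,3,0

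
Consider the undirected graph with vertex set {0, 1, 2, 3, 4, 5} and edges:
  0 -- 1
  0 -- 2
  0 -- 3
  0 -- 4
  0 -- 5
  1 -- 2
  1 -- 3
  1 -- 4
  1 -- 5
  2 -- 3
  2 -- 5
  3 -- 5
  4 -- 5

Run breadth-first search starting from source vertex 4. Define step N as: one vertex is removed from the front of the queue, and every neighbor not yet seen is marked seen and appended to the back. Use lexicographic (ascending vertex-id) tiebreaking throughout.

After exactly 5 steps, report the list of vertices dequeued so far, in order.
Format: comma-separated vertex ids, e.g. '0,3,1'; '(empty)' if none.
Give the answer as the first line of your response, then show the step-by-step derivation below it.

4,0,1,5,2

step 1: dequeue 4; queue=[0,1,5]; order=4
step 2: dequeue 0; queue=[1,5,2,3]; order=4,0
step 3: dequeue 1; queue=[5,2,3]; order=4,0,1
step 4: dequeue 5; queue=[2,3]; order=4,0,1,5
step 5: dequeue 2; queue=[3]; order=4,0,1,5,2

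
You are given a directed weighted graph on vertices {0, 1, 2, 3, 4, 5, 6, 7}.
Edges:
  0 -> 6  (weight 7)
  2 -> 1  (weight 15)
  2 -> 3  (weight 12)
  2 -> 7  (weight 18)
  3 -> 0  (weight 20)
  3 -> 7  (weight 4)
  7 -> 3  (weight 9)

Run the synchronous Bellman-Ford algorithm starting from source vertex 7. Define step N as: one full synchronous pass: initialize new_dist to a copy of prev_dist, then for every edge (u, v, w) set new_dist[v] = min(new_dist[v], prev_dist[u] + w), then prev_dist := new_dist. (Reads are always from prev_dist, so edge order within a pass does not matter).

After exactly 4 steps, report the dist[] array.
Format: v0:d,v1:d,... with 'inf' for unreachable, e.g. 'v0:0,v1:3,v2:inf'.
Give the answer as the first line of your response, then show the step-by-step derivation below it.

v0:29,v1:inf,v2:inf,v3:9,v4:inf,v5:inf,v6:36,v7:0

step 1: dist = v0:inf,v1:inf,v2:inf,v3:9,v4:inf,v5:inf,v6:inf,v7:0
step 2: dist = v0:29,v1:inf,v2:inf,v3:9,v4:inf,v5:inf,v6:inf,v7:0
step 3: dist = v0:29,v1:inf,v2:inf,v3:9,v4:inf,v5:inf,v6:36,v7:0
step 4: dist = v0:29,v1:inf,v2:inf,v3:9,v4:inf,v5:inf,v6:36,v7:0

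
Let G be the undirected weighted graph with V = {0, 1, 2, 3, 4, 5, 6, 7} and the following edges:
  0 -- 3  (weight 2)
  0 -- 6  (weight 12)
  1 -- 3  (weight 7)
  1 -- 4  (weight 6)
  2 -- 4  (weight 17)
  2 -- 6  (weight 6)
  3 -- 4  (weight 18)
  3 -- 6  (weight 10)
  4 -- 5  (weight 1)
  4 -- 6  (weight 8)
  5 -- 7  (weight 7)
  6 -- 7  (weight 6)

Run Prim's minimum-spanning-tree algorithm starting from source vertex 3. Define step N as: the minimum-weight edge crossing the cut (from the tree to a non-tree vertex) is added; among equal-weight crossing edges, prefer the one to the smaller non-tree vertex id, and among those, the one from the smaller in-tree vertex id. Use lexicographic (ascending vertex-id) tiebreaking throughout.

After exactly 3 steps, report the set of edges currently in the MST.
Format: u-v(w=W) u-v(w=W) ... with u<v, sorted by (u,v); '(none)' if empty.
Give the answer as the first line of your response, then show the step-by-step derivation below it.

0-3(w=2) 1-3(w=7) 1-4(w=6)

step 1: add edge 0-3 (w=2); MST = {0-3(w=2)}
step 2: add edge 1-3 (w=7); MST = {0-3(w=2) 1-3(w=7)}
step 3: add edge 1-4 (w=6); MST = {0-3(w=2) 1-3(w=7) 1-4(w=6)}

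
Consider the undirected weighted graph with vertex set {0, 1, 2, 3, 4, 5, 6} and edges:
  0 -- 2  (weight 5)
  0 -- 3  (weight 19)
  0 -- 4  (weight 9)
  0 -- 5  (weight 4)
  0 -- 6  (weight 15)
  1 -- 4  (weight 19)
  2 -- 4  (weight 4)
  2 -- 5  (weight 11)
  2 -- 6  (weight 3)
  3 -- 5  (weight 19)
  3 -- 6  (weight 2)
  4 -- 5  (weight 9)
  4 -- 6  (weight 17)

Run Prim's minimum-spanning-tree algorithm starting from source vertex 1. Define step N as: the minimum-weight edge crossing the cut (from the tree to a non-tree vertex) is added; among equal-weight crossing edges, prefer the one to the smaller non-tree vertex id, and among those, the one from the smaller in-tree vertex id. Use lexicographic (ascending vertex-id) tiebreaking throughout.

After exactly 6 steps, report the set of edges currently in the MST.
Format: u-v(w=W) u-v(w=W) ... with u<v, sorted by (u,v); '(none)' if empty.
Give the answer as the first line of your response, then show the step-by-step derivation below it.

0-2(w=5) 0-5(w=4) 1-4(w=19) 2-4(w=4) 2-6(w=3) 3-6(w=2)

step 1: add edge 1-4 (w=19); MST = {1-4(w=19)}
step 2: add edge 2-4 (w=4); MST = {1-4(w=19) 2-4(w=4)}
step 3: add edge 2-6 (w=3); MST = {1-4(w=19) 2-4(w=4) 2-6(w=3)}
step 4: add edge 3-6 (w=2); MST = {1-4(w=19) 2-4(w=4) 2-6(w=3) 3-6(w=2)}
step 5: add edge 0-2 (w=5); MST = {0-2(w=5) 1-4(w=19) 2-4(w=4) 2-6(w=3) 3-6(w=2)}
step 6: add edge 0-5 (w=4); MST = {0-2(w=5) 0-5(w=4) 1-4(w=19) 2-4(w=4) 2-6(w=3) 3-6(w=2)}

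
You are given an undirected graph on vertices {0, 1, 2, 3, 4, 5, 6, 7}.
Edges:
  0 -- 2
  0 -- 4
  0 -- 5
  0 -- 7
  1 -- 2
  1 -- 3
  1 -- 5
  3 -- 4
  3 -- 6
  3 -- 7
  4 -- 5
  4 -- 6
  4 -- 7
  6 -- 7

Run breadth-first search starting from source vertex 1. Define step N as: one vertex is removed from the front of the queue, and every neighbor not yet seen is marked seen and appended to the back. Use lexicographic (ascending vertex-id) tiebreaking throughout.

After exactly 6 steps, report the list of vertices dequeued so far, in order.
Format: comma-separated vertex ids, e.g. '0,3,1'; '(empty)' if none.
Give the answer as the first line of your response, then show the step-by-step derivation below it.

1,2,3,5,0,4

step 1: dequeue 1; queue=[2,3,5]; order=1
step 2: dequeue 2; queue=[3,5,0]; order=1,2
step 3: dequeue 3; queue=[5,0,4,6,7]; order=1,2,3
step 4: dequeue 5; queue=[0,4,6,7]; order=1,2,3,5
step 5: dequeue 0; queue=[4,6,7]; order=1,2,3,5,0
step 6: dequeue 4; queue=[6,7]; order=1,2,3,5,0,4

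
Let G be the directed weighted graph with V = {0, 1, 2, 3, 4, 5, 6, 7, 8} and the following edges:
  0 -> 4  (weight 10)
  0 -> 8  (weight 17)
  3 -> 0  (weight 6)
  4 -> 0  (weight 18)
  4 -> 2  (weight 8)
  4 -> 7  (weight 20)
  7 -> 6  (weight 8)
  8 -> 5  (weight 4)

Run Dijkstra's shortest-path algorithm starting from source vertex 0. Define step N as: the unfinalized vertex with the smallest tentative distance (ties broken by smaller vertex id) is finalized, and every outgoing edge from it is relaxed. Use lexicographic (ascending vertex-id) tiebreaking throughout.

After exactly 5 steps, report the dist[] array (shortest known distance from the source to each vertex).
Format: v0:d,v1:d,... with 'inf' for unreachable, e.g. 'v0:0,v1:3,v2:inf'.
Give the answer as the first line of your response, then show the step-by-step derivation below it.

v0:0,v1:inf,v2:18,v3:inf,v4:10,v5:21,v6:inf,v7:30,v8:17

step 1: dist = v0:0,v1:inf,v2:inf,v3:inf,v4:10,v5:inf,v6:inf,v7:inf,v8:17
step 2: dist = v0:0,v1:inf,v2:18,v3:inf,v4:10,v5:inf,v6:inf,v7:30,v8:17
step 3: dist = v0:0,v1:inf,v2:18,v3:inf,v4:10,v5:21,v6:inf,v7:30,v8:17
step 4: dist = v0:0,v1:inf,v2:18,v3:inf,v4:10,v5:21,v6:inf,v7:30,v8:17
step 5: dist = v0:0,v1:inf,v2:18,v3:inf,v4:10,v5:21,v6:inf,v7:30,v8:17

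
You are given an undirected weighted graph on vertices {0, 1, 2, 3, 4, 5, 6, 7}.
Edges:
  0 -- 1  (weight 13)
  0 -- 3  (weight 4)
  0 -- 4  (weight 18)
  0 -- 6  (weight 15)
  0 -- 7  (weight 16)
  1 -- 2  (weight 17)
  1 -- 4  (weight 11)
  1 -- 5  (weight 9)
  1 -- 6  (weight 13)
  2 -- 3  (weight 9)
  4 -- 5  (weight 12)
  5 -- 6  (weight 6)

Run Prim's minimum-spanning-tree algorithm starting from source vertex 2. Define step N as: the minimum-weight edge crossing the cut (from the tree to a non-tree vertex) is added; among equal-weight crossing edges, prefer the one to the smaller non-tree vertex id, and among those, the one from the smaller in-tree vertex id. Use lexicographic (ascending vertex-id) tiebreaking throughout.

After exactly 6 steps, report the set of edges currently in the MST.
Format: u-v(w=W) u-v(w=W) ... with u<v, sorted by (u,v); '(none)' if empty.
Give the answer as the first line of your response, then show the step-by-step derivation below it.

0-1(w=13) 0-3(w=4) 1-4(w=11) 1-5(w=9) 2-3(w=9) 5-6(w=6)

step 1: add edge 2-3 (w=9); MST = {2-3(w=9)}
step 2: add edge 0-3 (w=4); MST = {0-3(w=4) 2-3(w=9)}
step 3: add edge 0-1 (w=13); MST = {0-1(w=13) 0-3(w=4) 2-3(w=9)}
step 4: add edge 1-5 (w=9); MST = {0-1(w=13) 0-3(w=4) 1-5(w=9) 2-3(w=9)}
step 5: add edge 5-6 (w=6); MST = {0-1(w=13) 0-3(w=4) 1-5(w=9) 2-3(w=9) 5-6(w=6)}
step 6: add edge 1-4 (w=11); MST = {0-1(w=13) 0-3(w=4) 1-4(w=11) 1-5(w=9) 2-3(w=9) 5-6(w=6)}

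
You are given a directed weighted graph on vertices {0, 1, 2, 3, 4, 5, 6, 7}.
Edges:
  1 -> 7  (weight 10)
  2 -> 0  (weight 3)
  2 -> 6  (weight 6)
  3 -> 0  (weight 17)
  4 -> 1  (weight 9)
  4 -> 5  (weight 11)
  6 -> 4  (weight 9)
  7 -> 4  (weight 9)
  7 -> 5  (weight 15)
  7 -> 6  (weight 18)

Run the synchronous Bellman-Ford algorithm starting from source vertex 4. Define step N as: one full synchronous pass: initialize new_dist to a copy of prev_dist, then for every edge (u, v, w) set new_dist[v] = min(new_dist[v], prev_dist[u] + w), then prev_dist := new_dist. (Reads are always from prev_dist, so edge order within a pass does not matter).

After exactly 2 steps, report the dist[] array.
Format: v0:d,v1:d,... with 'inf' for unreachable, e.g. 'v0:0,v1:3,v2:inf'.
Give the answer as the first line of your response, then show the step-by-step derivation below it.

v0:inf,v1:9,v2:inf,v3:inf,v4:0,v5:11,v6:inf,v7:19

step 1: dist = v0:inf,v1:9,v2:inf,v3:inf,v4:0,v5:11,v6:inf,v7:inf
step 2: dist = v0:inf,v1:9,v2:inf,v3:inf,v4:0,v5:11,v6:inf,v7:19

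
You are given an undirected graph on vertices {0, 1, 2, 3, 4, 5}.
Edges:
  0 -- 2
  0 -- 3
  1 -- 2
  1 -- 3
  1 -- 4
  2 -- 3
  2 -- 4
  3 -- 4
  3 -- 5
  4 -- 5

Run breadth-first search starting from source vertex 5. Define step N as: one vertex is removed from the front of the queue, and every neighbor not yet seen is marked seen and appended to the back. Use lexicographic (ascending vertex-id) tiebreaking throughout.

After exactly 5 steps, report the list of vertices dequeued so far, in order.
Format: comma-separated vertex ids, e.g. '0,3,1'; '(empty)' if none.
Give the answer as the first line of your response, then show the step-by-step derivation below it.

5,3,4,0,1

step 1: dequeue 5; queue=[3,4]; order=5
step 2: dequeue 3; queue=[4,0,1,2]; order=5,3
step 3: dequeue 4; queue=[0,1,2]; order=5,3,4
step 4: dequeue 0; queue=[1,2]; order=5,3,4,0
step 5: dequeue 1; queue=[2]; order=5,3,4,0,1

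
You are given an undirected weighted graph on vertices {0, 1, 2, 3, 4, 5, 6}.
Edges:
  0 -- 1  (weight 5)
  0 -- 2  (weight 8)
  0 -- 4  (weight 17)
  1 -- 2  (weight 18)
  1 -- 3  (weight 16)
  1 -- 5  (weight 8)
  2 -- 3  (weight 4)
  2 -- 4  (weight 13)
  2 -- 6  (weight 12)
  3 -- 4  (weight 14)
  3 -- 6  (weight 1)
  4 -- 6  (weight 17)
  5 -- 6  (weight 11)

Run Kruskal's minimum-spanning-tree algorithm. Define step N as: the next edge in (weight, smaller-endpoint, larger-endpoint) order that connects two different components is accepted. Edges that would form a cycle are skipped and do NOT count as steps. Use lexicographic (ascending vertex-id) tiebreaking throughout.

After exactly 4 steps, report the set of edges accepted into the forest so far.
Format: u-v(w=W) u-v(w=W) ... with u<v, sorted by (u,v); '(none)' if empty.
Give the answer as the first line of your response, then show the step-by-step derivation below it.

0-1(w=5) 0-2(w=8) 2-3(w=4) 3-6(w=1)

step 1: add edge 3-6 (w=1); MST = {3-6(w=1)}
step 2: add edge 2-3 (w=4); MST = {2-3(w=4) 3-6(w=1)}
step 3: add edge 0-1 (w=5); MST = {0-1(w=5) 2-3(w=4) 3-6(w=1)}
step 4: add edge 0-2 (w=8); MST = {0-1(w=5) 0-2(w=8) 2-3(w=4) 3-6(w=1)}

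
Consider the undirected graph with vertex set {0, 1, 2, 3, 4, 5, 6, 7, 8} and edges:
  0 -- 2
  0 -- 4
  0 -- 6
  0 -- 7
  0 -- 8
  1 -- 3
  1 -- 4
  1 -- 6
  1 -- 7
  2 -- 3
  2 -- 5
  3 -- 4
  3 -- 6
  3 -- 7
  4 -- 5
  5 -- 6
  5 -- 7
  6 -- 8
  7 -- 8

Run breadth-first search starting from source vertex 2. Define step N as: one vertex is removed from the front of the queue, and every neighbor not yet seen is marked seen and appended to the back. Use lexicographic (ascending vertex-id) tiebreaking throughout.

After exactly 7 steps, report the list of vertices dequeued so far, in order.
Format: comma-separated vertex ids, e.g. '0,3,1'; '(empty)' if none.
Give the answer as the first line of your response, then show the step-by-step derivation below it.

2,0,3,5,4,6,7

step 1: dequeue 2; queue=[0,3,5]; order=2
step 2: dequeue 0; queue=[3,5,4,6,7,8]; order=2,0
step 3: dequeue 3; queue=[5,4,6,7,8,1]; order=2,0,3
step 4: dequeue 5; queue=[4,6,7,8,1]; order=2,0,3,5
step 5: dequeue 4; queue=[6,7,8,1]; order=2,0,3,5,4
step 6: dequeue 6; queue=[7,8,1]; order=2,0,3,5,4,6
step 7: dequeue 7; queue=[8,1]; order=2,0,3,5,4,6,7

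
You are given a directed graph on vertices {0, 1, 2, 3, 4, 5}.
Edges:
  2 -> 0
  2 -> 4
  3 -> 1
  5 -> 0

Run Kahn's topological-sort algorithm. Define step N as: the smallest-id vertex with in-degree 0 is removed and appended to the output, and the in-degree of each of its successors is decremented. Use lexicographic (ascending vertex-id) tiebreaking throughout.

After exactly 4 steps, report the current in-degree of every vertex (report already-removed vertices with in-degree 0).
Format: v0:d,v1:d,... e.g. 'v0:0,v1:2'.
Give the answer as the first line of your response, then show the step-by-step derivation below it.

v0:1,v1:0,v2:0,v3:0,v4:0,v5:0

step 1: output 2; order=[2]; indeg=(1,1,0,0,0,0)
step 2: output 3; order=[2,3]; indeg=(1,0,0,0,0,0)
step 3: output 1; order=[2,3,1]; indeg=(1,0,0,0,0,0)
step 4: output 4; order=[2,3,1,4]; indeg=(1,0,0,0,0,0)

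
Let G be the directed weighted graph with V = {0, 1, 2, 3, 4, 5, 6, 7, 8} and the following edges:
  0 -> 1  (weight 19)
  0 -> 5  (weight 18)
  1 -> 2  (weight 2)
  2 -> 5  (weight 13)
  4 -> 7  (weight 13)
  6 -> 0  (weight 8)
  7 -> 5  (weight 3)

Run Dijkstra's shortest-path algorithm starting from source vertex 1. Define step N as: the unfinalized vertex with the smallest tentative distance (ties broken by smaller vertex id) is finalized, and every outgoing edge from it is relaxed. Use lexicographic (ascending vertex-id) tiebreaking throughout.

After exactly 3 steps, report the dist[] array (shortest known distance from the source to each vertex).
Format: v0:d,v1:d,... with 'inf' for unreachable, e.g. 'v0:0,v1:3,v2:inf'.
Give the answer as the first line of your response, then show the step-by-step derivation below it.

v0:inf,v1:0,v2:2,v3:inf,v4:inf,v5:15,v6:inf,v7:inf,v8:inf

step 1: dist = v0:inf,v1:0,v2:2,v3:inf,v4:inf,v5:inf,v6:inf,v7:inf,v8:inf
step 2: dist = v0:inf,v1:0,v2:2,v3:inf,v4:inf,v5:15,v6:inf,v7:inf,v8:inf
step 3: dist = v0:inf,v1:0,v2:2,v3:inf,v4:inf,v5:15,v6:inf,v7:inf,v8:inf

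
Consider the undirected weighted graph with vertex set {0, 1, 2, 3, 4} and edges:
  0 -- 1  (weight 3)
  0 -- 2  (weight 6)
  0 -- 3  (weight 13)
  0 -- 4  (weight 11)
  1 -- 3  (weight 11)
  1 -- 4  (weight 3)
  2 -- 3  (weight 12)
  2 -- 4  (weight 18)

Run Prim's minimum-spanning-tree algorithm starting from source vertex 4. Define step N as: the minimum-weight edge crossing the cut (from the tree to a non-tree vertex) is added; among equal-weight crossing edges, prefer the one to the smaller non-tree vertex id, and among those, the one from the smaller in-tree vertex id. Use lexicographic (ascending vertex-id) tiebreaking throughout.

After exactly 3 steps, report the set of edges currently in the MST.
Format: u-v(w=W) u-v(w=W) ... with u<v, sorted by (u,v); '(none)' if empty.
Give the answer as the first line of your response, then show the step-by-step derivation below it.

0-1(w=3) 0-2(w=6) 1-4(w=3)

step 1: add edge 1-4 (w=3); MST = {1-4(w=3)}
step 2: add edge 0-1 (w=3); MST = {0-1(w=3) 1-4(w=3)}
step 3: add edge 0-2 (w=6); MST = {0-1(w=3) 0-2(w=6) 1-4(w=3)}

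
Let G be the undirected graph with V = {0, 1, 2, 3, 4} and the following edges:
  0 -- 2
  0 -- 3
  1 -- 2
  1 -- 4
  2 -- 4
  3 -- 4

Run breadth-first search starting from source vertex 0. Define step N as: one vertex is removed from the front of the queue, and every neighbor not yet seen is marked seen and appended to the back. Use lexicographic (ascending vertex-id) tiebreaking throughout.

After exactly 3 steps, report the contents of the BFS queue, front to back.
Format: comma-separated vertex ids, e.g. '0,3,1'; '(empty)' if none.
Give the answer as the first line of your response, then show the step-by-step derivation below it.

1,4

step 1: dequeue 0; queue=[2,3]; order=0
step 2: dequeue 2; queue=[3,1,4]; order=0,2
step 3: dequeue 3; queue=[1,4]; order=0,2,3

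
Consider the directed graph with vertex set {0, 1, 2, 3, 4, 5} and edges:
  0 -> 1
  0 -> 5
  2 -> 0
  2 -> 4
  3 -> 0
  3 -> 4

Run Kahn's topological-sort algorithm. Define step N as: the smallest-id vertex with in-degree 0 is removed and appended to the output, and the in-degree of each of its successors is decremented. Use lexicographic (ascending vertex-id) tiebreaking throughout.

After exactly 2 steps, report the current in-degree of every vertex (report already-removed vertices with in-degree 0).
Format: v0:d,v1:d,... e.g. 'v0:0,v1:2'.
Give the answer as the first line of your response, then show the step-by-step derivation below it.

v0:0,v1:1,v2:0,v3:0,v4:0,v5:1

step 1: output 2; order=[2]; indeg=(1,1,0,0,1,1)
step 2: output 3; order=[2,3]; indeg=(0,1,0,0,0,1)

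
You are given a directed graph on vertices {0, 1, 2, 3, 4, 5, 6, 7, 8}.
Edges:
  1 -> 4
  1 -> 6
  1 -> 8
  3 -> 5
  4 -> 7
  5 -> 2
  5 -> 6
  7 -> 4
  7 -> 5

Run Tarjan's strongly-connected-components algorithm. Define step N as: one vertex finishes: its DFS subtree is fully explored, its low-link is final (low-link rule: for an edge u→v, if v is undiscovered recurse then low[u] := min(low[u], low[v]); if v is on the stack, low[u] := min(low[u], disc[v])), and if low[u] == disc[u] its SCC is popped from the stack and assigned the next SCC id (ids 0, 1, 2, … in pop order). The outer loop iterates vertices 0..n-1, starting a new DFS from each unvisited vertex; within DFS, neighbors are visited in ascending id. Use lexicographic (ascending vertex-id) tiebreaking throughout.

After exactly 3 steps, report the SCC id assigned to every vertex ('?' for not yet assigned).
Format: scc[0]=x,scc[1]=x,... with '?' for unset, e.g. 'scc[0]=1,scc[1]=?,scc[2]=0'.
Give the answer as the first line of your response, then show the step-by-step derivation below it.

scc[0]=0,scc[1]=?,scc[2]=1,scc[3]=?,scc[4]=?,scc[5]=?,scc[6]=2,scc[7]=?,scc[8]=?

step 1: low=(low[0]=0,low[1]=?,low[2]=?,low[3]=?,low[4]=?,low[5]=?,low[6]=?,low[7]=?,low[8]=?); scc=(scc[0]=0,scc[1]=?,scc[2]=?,scc[3]=?,scc[4]=?,scc[5]=?,scc[6]=?,scc[7]=?,scc[8]=?)
step 2: low=(low[0]=0,low[1]=1,low[2]=5,low[3]=?,low[4]=2,low[5]=4,low[6]=?,low[7]=2,low[8]=?); scc=(scc[0]=0,scc[1]=?,scc[2]=1,scc[3]=?,scc[4]=?,scc[5]=?,scc[6]=?,scc[7]=?,scc[8]=?)
step 3: low=(low[0]=0,low[1]=1,low[2]=5,low[3]=?,low[4]=2,low[5]=4,low[6]=6,low[7]=2,low[8]=?); scc=(scc[0]=0,scc[1]=?,scc[2]=1,scc[3]=?,scc[4]=?,scc[5]=?,scc[6]=2,scc[7]=?,scc[8]=?)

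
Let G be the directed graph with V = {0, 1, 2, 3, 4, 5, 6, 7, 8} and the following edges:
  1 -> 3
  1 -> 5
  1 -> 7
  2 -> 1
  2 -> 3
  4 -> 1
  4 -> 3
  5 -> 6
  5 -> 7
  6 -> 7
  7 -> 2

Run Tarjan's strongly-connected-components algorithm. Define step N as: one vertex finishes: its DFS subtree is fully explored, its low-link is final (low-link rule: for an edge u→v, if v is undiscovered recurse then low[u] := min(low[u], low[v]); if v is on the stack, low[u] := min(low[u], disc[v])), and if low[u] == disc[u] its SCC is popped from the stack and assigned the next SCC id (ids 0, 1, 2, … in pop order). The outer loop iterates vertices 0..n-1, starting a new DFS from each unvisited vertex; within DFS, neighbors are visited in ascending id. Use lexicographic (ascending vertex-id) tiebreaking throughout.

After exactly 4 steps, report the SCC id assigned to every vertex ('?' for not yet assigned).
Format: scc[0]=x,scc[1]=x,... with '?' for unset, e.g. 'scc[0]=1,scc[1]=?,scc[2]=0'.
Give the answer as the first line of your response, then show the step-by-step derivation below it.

scc[0]=0,scc[1]=?,scc[2]=?,scc[3]=1,scc[4]=?,scc[5]=?,scc[6]=?,scc[7]=?,scc[8]=?

step 1: low=(low[0]=0,low[1]=?,low[2]=?,low[3]=?,low[4]=?,low[5]=?,low[6]=?,low[7]=?,low[8]=?); scc=(scc[0]=0,scc[1]=?,scc[2]=?,scc[3]=?,scc[4]=?,scc[5]=?,scc[6]=?,scc[7]=?,scc[8]=?)
step 2: low=(low[0]=0,low[1]=1,low[2]=?,low[3]=2,low[4]=?,low[5]=?,low[6]=?,low[7]=?,low[8]=?); scc=(scc[0]=0,scc[1]=?,scc[2]=?,scc[3]=1,scc[4]=?,scc[5]=?,scc[6]=?,scc[7]=?,scc[8]=?)
step 3: low=(low[0]=0,low[1]=1,low[2]=1,low[3]=2,low[4]=?,low[5]=3,low[6]=4,low[7]=5,low[8]=?); scc=(scc[0]=0,scc[1]=?,scc[2]=?,scc[3]=1,scc[4]=?,scc[5]=?,scc[6]=?,scc[7]=?,scc[8]=?)
step 4: low=(low[0]=0,low[1]=1,low[2]=1,low[3]=2,low[4]=?,low[5]=3,low[6]=4,low[7]=1,low[8]=?); scc=(scc[0]=0,scc[1]=?,scc[2]=?,scc[3]=1,scc[4]=?,scc[5]=?,scc[6]=?,scc[7]=?,scc[8]=?)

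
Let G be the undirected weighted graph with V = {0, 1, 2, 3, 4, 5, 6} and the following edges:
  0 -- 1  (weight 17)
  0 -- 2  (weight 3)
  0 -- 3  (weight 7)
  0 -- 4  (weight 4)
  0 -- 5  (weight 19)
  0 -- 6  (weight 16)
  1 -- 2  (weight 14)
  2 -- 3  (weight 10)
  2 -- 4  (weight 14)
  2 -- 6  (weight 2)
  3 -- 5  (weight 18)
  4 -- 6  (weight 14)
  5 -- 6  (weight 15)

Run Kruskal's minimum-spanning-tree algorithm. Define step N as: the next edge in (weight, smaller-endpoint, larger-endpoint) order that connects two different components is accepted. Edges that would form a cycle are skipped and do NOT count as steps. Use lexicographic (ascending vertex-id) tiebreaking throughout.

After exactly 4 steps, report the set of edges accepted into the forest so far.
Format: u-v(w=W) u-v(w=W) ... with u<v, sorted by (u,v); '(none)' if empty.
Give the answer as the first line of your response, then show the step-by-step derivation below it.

0-2(w=3) 0-3(w=7) 0-4(w=4) 2-6(w=2)

step 1: add edge 2-6 (w=2); MST = {2-6(w=2)}
step 2: add edge 0-2 (w=3); MST = {0-2(w=3) 2-6(w=2)}
step 3: add edge 0-4 (w=4); MST = {0-2(w=3) 0-4(w=4) 2-6(w=2)}
step 4: add edge 0-3 (w=7); MST = {0-2(w=3) 0-3(w=7) 0-4(w=4) 2-6(w=2)}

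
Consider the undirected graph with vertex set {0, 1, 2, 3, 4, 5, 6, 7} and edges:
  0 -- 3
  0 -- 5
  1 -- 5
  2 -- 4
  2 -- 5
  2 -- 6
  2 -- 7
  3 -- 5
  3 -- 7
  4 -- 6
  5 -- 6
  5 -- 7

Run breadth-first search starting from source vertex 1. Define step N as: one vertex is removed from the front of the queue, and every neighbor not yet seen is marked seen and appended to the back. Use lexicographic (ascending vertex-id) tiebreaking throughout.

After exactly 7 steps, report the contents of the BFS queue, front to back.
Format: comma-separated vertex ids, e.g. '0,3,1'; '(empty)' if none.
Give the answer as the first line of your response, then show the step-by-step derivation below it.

4

step 1: dequeue 1; queue=[5]; order=1
step 2: dequeue 5; queue=[0,2,3,6,7]; order=1,5
step 3: dequeue 0; queue=[2,3,6,7]; order=1,5,0
step 4: dequeue 2; queue=[3,6,7,4]; order=1,5,0,2
step 5: dequeue 3; queue=[6,7,4]; order=1,5,0,2,3
step 6: dequeue 6; queue=[7,4]; order=1,5,0,2,3,6
step 7: dequeue 7; queue=[4]; order=1,5,0,2,3,6,7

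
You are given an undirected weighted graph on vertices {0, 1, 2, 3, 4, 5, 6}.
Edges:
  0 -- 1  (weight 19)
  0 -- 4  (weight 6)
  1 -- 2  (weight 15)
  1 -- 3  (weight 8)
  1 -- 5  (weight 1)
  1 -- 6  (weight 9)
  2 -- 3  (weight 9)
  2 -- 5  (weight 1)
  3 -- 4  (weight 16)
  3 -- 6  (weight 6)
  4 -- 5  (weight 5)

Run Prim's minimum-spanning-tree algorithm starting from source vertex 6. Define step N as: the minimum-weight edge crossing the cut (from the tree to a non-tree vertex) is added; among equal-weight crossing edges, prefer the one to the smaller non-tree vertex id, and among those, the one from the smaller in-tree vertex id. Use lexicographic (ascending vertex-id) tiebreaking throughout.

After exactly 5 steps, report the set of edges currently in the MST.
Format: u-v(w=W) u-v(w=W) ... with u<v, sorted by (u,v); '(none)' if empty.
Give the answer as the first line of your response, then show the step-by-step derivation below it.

1-3(w=8) 1-5(w=1) 2-5(w=1) 3-6(w=6) 4-5(w=5)

step 1: add edge 3-6 (w=6); MST = {3-6(w=6)}
step 2: add edge 1-3 (w=8); MST = {1-3(w=8) 3-6(w=6)}
step 3: add edge 1-5 (w=1); MST = {1-3(w=8) 1-5(w=1) 3-6(w=6)}
step 4: add edge 2-5 (w=1); MST = {1-3(w=8) 1-5(w=1) 2-5(w=1) 3-6(w=6)}
step 5: add edge 4-5 (w=5); MST = {1-3(w=8) 1-5(w=1) 2-5(w=1) 3-6(w=6) 4-5(w=5)}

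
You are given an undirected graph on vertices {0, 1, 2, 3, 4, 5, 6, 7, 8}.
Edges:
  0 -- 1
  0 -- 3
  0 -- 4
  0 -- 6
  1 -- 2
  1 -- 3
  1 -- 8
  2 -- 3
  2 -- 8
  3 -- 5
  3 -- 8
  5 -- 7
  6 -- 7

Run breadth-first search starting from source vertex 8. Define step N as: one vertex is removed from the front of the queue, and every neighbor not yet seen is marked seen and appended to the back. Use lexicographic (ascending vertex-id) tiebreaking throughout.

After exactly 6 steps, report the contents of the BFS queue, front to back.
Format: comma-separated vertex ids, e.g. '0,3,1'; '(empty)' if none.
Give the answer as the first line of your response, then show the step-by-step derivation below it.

4,6,7

step 1: dequeue 8; queue=[1,2,3]; order=8
step 2: dequeue 1; queue=[2,3,0]; order=8,1
step 3: dequeue 2; queue=[3,0]; order=8,1,2
step 4: dequeue 3; queue=[0,5]; order=8,1,2,3
step 5: dequeue 0; queue=[5,4,6]; order=8,1,2,3,0
step 6: dequeue 5; queue=[4,6,7]; order=8,1,2,3,0,5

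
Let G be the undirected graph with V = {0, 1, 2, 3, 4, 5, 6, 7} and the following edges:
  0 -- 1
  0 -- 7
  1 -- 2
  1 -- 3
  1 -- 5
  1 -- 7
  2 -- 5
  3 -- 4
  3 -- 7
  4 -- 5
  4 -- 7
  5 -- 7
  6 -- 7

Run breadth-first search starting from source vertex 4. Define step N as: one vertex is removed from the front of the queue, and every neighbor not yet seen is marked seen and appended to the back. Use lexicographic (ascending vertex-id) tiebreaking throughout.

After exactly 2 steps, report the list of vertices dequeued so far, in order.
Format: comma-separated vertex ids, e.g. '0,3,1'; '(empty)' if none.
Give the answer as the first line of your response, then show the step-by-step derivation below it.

4,3

step 1: dequeue 4; queue=[3,5,7]; order=4
step 2: dequeue 3; queue=[5,7,1]; order=4,3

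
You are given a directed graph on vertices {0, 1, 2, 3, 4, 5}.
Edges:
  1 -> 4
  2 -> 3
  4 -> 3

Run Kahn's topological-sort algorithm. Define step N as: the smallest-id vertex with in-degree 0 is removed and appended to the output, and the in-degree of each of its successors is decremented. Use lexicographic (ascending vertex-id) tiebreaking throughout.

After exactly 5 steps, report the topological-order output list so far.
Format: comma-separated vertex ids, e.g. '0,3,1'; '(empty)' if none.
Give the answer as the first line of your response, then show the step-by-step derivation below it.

0,1,2,4,3

step 1: output 0; order=[0]; indeg=(0,0,0,2,1,0)
step 2: output 1; order=[0,1]; indeg=(0,0,0,2,0,0)
step 3: output 2; order=[0,1,2]; indeg=(0,0,0,1,0,0)
step 4: output 4; order=[0,1,2,4]; indeg=(0,0,0,0,0,0)
step 5: output 3; order=[0,1,2,4,3]; indeg=(0,0,0,0,0,0)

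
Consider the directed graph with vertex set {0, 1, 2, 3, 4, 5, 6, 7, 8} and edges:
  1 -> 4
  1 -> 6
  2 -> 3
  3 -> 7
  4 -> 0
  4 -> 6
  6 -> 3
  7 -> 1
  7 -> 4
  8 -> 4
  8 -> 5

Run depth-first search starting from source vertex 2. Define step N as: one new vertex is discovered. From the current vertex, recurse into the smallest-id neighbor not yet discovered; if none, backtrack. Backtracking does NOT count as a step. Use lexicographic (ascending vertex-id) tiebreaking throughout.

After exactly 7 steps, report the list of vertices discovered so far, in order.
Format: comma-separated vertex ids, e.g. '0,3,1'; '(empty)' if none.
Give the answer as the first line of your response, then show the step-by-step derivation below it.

2,3,7,1,4,0,6

step 1: discover 2; path=2; order=2
step 2: discover 3; path=2>3; order=2,3
step 3: discover 7; path=2>3>7; order=2,3,7
step 4: discover 1; path=2>3>7>1; order=2,3,7,1
step 5: discover 4; path=2>3>7>1>4; order=2,3,7,1,4
step 6: discover 0; path=2>3>7>1>4>0; order=2,3,7,1,4,0
step 7: discover 6; path=2>3>7>1>4>6; order=2,3,7,1,4,0,6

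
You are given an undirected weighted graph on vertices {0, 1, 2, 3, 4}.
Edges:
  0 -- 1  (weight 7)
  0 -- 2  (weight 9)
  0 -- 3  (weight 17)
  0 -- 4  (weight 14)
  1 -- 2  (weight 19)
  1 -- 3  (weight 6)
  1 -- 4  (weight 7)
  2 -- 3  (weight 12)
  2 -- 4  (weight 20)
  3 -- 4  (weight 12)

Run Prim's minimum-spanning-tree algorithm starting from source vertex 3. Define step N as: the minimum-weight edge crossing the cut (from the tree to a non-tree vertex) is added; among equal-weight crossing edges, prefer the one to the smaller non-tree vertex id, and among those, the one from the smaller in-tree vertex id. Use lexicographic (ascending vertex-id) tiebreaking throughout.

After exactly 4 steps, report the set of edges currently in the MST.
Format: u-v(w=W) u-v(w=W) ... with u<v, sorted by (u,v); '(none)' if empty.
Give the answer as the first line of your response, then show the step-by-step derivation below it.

0-1(w=7) 0-2(w=9) 1-3(w=6) 1-4(w=7)

step 1: add edge 1-3 (w=6); MST = {1-3(w=6)}
step 2: add edge 0-1 (w=7); MST = {0-1(w=7) 1-3(w=6)}
step 3: add edge 1-4 (w=7); MST = {0-1(w=7) 1-3(w=6) 1-4(w=7)}
step 4: add edge 0-2 (w=9); MST = {0-1(w=7) 0-2(w=9) 1-3(w=6) 1-4(w=7)}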